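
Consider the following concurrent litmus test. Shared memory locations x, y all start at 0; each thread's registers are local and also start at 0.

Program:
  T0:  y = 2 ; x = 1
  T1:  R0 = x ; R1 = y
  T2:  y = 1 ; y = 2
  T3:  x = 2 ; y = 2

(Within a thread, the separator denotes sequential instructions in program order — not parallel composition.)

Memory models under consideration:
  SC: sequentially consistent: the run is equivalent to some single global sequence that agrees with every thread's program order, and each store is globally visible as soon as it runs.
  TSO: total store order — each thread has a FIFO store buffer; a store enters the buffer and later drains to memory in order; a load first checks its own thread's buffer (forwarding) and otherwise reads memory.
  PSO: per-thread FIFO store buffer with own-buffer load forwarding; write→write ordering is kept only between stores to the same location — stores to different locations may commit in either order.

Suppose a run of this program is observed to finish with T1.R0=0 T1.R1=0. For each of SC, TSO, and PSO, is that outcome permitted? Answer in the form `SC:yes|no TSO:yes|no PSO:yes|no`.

outcome vector order: (T1.R0,T1.R1)
SC: 8 outcomes — {<0 0> <0 1> <0 2> <1 1> <1 2> <2 0> <2 1> <2 2>}
TSO: 8 outcomes — {<0 0> <0 1> <0 2> <1 1> <1 2> <2 0> <2 1> <2 2>}
PSO: 9 outcomes — {<0 0> <0 1> <0 2> <1 0> <1 1> <1 2> <2 0> <2 1> <2 2>}
target <0 0> ∈ {SC,TSO,PSO}

SC:yes TSO:yes PSO:yes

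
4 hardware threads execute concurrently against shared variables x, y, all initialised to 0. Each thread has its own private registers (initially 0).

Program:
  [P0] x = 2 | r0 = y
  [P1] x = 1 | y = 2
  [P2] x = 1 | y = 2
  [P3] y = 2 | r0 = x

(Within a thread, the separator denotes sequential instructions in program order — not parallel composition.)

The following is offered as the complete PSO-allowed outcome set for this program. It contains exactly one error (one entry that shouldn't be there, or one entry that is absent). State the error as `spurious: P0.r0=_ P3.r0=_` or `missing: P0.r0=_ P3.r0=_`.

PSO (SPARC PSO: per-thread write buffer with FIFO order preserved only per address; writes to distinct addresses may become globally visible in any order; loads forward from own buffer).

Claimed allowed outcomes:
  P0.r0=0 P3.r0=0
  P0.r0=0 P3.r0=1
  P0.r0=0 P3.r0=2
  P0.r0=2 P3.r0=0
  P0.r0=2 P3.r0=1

missing: P0.r0=2 P3.r0=2

outcome vector order: (P0.r0,P3.r0)
under PSO → 0/0 0/1 0/2 2/0 2/1 2/2
PSO∖claimed = {2/2}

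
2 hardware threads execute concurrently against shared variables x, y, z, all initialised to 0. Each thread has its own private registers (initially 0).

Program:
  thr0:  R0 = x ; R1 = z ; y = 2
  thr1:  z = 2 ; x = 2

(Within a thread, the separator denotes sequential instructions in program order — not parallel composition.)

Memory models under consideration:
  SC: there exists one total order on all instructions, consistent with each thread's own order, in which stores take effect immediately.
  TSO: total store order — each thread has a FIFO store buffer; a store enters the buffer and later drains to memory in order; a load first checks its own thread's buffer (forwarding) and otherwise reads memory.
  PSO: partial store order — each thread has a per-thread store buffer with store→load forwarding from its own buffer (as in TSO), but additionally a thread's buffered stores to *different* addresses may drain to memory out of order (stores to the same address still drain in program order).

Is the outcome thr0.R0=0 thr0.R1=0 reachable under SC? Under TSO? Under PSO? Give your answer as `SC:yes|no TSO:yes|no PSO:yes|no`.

SC:yes TSO:yes PSO:yes

outcome vector order: (thr0.R0,thr0.R1)
[SC] allowed = {00; 02; 22}
[TSO] allowed = {00; 02; 22}
[PSO] allowed = {00; 02; 20; 22}
target 00 ∈ {SC,TSO,PSO}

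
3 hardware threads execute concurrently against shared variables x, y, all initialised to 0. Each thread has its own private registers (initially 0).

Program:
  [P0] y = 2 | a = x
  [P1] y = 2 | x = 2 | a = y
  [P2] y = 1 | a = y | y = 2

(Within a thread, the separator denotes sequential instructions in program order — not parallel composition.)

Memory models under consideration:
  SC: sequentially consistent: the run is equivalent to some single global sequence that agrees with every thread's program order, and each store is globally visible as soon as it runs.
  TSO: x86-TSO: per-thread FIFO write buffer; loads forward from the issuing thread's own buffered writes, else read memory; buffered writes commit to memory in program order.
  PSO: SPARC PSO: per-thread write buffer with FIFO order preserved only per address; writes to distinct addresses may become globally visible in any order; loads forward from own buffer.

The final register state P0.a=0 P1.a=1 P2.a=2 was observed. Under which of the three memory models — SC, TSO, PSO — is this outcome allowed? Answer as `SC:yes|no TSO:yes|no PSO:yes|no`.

outcome vector order: (P0.a,P1.a,P2.a)
[SC] allowed = {011 021 022 211 212 221 222}
[TSO] allowed = {011 012 021 022 211 212 221 222}
[PSO] allowed = {011 012 021 022 211 212 221 222}
target 012 ∈ {TSO,PSO}

SC:no TSO:yes PSO:yes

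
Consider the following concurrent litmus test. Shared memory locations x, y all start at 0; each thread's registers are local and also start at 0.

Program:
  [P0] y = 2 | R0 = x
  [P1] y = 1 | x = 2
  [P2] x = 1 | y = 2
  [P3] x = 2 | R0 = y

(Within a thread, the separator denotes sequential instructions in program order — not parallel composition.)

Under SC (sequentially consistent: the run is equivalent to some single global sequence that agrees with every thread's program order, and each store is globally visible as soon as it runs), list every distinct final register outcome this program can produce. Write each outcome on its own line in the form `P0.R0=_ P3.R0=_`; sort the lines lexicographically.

outcome vector order: (P0.R0,P3.R0)
|SC outcomes| = 8

P0.R0=0 P3.R0=1
P0.R0=0 P3.R0=2
P0.R0=1 P3.R0=0
P0.R0=1 P3.R0=1
P0.R0=1 P3.R0=2
P0.R0=2 P3.R0=0
P0.R0=2 P3.R0=1
P0.R0=2 P3.R0=2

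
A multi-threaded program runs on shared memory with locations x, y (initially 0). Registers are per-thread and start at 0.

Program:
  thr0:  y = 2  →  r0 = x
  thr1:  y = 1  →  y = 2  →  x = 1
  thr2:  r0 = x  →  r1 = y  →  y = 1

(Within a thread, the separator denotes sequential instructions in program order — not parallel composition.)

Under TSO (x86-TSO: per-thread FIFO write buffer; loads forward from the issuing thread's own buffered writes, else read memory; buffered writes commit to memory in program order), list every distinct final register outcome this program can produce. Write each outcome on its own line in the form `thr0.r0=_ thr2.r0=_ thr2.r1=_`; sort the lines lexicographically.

thr0.r0=0 thr2.r0=0 thr2.r1=0
thr0.r0=0 thr2.r0=0 thr2.r1=1
thr0.r0=0 thr2.r0=0 thr2.r1=2
thr0.r0=0 thr2.r0=1 thr2.r1=2
thr0.r0=1 thr2.r0=0 thr2.r1=0
thr0.r0=1 thr2.r0=0 thr2.r1=1
thr0.r0=1 thr2.r0=0 thr2.r1=2
thr0.r0=1 thr2.r0=1 thr2.r1=2

outcome vector order: (thr0.r0,thr2.r0,thr2.r1)
|TSO outcomes| = 8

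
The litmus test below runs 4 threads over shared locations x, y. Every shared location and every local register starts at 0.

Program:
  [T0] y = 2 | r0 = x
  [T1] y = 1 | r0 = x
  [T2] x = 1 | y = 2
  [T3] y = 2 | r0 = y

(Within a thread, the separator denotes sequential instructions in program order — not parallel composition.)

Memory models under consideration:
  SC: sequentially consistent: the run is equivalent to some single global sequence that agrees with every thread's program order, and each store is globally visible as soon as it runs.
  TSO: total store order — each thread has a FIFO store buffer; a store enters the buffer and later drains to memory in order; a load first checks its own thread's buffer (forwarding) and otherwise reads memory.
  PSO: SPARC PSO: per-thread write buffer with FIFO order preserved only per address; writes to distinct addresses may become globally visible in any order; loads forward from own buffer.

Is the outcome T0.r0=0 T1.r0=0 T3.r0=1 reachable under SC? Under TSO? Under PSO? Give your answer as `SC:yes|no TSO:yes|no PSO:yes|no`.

SC:yes TSO:yes PSO:yes

outcome vector order: (T0.r0,T1.r0,T3.r0)
SC (8): <0 0 1>; <0 0 2>; <0 1 1>; <0 1 2>; <1 0 1>; <1 0 2>; <1 1 1>; <1 1 2>
TSO (8): <0 0 1>; <0 0 2>; <0 1 1>; <0 1 2>; <1 0 1>; <1 0 2>; <1 1 1>; <1 1 2>
PSO (8): <0 0 1>; <0 0 2>; <0 1 1>; <0 1 2>; <1 0 1>; <1 0 2>; <1 1 1>; <1 1 2>
target <0 0 1> ∈ {SC,TSO,PSO}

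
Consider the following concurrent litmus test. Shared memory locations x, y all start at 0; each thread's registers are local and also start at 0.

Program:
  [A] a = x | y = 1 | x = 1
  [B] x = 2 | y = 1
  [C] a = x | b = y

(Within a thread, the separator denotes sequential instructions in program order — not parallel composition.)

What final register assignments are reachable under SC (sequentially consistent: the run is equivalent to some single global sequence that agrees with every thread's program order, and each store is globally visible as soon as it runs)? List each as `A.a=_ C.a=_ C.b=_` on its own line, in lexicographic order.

A.a=0 C.a=0 C.b=0
A.a=0 C.a=0 C.b=1
A.a=0 C.a=1 C.b=1
A.a=0 C.a=2 C.b=0
A.a=0 C.a=2 C.b=1
A.a=2 C.a=0 C.b=0
A.a=2 C.a=0 C.b=1
A.a=2 C.a=1 C.b=1
A.a=2 C.a=2 C.b=0
A.a=2 C.a=2 C.b=1

outcome vector order: (A.a,C.a,C.b)
|SC outcomes| = 10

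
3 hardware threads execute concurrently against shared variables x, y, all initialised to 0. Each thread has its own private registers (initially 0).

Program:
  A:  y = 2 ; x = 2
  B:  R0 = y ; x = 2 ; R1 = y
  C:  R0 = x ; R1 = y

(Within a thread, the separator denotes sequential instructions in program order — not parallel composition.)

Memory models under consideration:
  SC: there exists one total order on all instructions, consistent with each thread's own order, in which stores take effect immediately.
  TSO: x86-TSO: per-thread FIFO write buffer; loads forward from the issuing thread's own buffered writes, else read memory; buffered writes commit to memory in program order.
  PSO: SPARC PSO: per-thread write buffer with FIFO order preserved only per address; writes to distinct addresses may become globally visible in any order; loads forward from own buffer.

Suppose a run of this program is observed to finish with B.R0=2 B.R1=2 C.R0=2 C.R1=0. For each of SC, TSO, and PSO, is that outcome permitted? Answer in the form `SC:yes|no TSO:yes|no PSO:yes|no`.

outcome vector order: (B.R0,B.R1,C.R0,C.R1)
under SC → 0/0/0/0; 0/0/0/2; 0/0/2/0; 0/0/2/2; 0/2/0/0; 0/2/0/2; 0/2/2/0; 0/2/2/2; 2/2/0/0; 2/2/0/2; 2/2/2/2
under TSO → 0/0/0/0; 0/0/0/2; 0/0/2/0; 0/0/2/2; 0/2/0/0; 0/2/0/2; 0/2/2/0; 0/2/2/2; 2/2/0/0; 2/2/0/2; 2/2/2/2
under PSO → 0/0/0/0; 0/0/0/2; 0/0/2/0; 0/0/2/2; 0/2/0/0; 0/2/0/2; 0/2/2/0; 0/2/2/2; 2/2/0/0; 2/2/0/2; 2/2/2/0; 2/2/2/2
target 2/2/2/0 ∈ {PSO}

SC:no TSO:no PSO:yes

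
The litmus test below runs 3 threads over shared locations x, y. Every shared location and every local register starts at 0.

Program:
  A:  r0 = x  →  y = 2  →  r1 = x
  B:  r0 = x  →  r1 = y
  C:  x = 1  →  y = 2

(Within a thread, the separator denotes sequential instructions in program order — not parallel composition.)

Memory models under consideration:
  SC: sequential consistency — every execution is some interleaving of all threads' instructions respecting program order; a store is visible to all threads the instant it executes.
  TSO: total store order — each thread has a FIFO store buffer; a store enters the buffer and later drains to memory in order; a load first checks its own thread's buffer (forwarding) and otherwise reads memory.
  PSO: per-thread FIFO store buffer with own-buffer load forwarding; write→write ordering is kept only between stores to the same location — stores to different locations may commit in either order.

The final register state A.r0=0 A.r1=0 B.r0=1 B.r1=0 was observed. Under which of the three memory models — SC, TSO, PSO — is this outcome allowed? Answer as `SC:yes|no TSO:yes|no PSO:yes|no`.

SC:no TSO:yes PSO:yes

outcome vector order: (A.r0,A.r1,B.r0,B.r1)
SC (11): 0000, 0002, 0012, 0100, 0102, 0110, 0112, 1100, 1102, 1110, 1112
TSO (12): 0000, 0002, 0010, 0012, 0100, 0102, 0110, 0112, 1100, 1102, 1110, 1112
PSO (12): 0000, 0002, 0010, 0012, 0100, 0102, 0110, 0112, 1100, 1102, 1110, 1112
target 0010 ∈ {TSO,PSO}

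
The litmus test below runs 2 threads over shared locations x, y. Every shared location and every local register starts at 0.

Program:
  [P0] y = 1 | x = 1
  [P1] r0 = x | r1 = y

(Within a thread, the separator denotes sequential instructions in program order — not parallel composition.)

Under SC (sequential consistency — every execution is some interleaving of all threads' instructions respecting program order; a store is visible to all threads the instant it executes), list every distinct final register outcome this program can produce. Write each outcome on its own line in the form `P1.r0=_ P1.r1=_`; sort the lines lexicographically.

outcome vector order: (P1.r0,P1.r1)
|SC outcomes| = 3

P1.r0=0 P1.r1=0
P1.r0=0 P1.r1=1
P1.r0=1 P1.r1=1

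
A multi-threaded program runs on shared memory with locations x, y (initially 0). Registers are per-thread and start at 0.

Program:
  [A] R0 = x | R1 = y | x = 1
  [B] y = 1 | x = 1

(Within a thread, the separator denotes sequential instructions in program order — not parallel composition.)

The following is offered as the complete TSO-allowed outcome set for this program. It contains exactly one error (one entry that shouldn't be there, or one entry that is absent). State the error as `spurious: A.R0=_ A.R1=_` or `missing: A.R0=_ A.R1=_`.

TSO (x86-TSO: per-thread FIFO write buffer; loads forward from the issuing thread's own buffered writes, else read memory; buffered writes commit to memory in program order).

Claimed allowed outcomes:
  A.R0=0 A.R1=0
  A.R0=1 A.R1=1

missing: A.R0=0 A.R1=1

outcome vector order: (A.R0,A.R1)
TSO (3): <0 0>; <0 1>; <1 1>
TSO∖claimed = {<0 1>}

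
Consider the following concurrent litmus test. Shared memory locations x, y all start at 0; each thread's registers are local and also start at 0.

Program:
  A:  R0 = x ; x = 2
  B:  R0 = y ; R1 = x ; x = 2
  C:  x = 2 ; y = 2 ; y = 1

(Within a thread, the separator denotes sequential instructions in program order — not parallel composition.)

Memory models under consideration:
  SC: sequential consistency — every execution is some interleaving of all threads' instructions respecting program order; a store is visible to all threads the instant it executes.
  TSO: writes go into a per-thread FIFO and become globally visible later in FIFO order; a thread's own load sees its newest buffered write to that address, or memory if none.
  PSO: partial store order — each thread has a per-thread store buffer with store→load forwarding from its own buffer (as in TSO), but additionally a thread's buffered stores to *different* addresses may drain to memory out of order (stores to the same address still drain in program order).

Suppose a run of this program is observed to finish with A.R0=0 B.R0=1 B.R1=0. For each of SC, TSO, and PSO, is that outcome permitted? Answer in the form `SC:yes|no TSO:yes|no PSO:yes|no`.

outcome vector order: (A.R0,B.R0,B.R1)
SC (8): 000; 002; 012; 022; 200; 202; 212; 222
TSO (8): 000; 002; 012; 022; 200; 202; 212; 222
PSO (12): 000; 002; 010; 012; 020; 022; 200; 202; 210; 212; 220; 222
target 010 ∈ {PSO}

SC:no TSO:no PSO:yes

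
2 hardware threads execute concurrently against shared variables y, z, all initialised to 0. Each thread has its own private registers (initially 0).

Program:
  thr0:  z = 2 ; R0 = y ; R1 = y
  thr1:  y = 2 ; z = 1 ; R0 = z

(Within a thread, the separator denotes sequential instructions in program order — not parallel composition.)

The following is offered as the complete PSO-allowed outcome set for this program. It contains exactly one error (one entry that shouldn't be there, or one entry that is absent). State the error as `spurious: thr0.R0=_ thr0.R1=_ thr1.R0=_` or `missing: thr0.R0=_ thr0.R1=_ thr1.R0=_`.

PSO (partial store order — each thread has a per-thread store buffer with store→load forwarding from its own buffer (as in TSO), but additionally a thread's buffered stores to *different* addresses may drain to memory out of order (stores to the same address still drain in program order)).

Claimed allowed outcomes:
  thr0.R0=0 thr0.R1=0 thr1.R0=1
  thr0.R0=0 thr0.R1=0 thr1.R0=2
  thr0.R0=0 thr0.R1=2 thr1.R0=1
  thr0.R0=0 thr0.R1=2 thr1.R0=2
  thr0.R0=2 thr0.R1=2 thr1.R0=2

outcome vector order: (thr0.R0,thr0.R1,thr1.R0)
PSO (6): 001 002 021 022 221 222
PSO∖claimed = {221}

missing: thr0.R0=2 thr0.R1=2 thr1.R0=1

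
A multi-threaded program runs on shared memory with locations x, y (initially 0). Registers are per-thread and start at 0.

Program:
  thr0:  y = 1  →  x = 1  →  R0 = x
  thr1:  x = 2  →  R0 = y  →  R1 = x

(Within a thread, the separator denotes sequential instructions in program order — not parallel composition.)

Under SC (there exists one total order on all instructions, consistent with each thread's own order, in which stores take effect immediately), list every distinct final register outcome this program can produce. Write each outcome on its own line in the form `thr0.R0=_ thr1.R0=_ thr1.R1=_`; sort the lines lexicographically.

outcome vector order: (thr0.R0,thr1.R0,thr1.R1)
|SC outcomes| = 5

thr0.R0=1 thr1.R0=0 thr1.R1=1
thr0.R0=1 thr1.R0=0 thr1.R1=2
thr0.R0=1 thr1.R0=1 thr1.R1=1
thr0.R0=1 thr1.R0=1 thr1.R1=2
thr0.R0=2 thr1.R0=1 thr1.R1=2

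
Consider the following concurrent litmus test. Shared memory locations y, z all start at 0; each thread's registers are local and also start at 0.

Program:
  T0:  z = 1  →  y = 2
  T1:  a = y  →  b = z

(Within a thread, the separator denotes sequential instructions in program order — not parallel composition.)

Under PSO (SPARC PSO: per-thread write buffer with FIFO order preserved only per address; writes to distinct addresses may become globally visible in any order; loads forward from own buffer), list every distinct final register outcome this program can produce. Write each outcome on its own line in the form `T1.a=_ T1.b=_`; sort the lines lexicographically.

T1.a=0 T1.b=0
T1.a=0 T1.b=1
T1.a=2 T1.b=0
T1.a=2 T1.b=1

outcome vector order: (T1.a,T1.b)
|PSO outcomes| = 4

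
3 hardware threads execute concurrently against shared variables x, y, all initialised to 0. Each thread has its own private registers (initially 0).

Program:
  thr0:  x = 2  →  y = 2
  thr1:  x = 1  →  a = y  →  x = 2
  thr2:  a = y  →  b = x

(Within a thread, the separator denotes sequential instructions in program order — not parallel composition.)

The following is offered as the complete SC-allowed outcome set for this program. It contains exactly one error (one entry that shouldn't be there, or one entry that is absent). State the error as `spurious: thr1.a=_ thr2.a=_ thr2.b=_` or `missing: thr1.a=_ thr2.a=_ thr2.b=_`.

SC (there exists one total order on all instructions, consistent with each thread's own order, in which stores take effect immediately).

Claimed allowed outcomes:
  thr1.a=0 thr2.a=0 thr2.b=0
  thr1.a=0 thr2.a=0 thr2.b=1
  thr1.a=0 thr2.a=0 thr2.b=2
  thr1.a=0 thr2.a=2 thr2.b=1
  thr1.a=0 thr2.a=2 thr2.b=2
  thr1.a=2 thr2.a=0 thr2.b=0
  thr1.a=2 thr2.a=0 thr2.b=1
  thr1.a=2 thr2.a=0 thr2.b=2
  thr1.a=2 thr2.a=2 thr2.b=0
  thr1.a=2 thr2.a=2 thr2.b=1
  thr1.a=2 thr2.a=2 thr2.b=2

outcome vector order: (thr1.a,thr2.a,thr2.b)
under SC → (0,0,0), (0,0,1), (0,0,2), (0,2,1), (0,2,2), (2,0,0), (2,0,1), (2,0,2), (2,2,1), (2,2,2)
claimed∖SC = {(2,2,0)}

spurious: thr1.a=2 thr2.a=2 thr2.b=0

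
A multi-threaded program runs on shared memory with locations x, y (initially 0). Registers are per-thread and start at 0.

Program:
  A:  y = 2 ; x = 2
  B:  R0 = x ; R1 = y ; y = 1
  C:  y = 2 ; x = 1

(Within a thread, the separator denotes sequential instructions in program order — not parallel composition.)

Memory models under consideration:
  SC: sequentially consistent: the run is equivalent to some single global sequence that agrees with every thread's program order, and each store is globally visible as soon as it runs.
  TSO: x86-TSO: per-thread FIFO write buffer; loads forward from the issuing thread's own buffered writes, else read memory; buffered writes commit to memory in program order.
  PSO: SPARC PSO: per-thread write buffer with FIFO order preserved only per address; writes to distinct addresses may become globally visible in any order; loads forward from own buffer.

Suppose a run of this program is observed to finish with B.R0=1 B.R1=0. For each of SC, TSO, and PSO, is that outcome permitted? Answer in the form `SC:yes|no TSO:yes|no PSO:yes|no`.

SC:no TSO:no PSO:yes

outcome vector order: (B.R0,B.R1)
SC: 4 outcomes — {(0,0) (0,2) (1,2) (2,2)}
TSO: 4 outcomes — {(0,0) (0,2) (1,2) (2,2)}
PSO: 6 outcomes — {(0,0) (0,2) (1,0) (1,2) (2,0) (2,2)}
target (1,0) ∈ {PSO}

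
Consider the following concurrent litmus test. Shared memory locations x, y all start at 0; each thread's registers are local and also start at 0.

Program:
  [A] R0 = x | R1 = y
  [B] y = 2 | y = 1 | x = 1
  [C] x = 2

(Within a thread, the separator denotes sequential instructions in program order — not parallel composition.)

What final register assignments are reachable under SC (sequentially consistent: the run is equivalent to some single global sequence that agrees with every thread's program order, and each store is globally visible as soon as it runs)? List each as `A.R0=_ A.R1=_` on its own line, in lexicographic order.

A.R0=0 A.R1=0
A.R0=0 A.R1=1
A.R0=0 A.R1=2
A.R0=1 A.R1=1
A.R0=2 A.R1=0
A.R0=2 A.R1=1
A.R0=2 A.R1=2

outcome vector order: (A.R0,A.R1)
|SC outcomes| = 7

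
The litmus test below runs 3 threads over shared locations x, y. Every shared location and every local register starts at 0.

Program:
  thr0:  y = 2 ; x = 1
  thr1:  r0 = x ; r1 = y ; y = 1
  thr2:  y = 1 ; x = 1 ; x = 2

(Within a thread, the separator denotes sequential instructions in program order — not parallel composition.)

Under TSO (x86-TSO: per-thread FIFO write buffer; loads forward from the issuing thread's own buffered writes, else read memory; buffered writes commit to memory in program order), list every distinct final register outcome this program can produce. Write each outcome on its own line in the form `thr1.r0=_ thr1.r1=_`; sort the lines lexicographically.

thr1.r0=0 thr1.r1=0
thr1.r0=0 thr1.r1=1
thr1.r0=0 thr1.r1=2
thr1.r0=1 thr1.r1=1
thr1.r0=1 thr1.r1=2
thr1.r0=2 thr1.r1=1
thr1.r0=2 thr1.r1=2

outcome vector order: (thr1.r0,thr1.r1)
|TSO outcomes| = 7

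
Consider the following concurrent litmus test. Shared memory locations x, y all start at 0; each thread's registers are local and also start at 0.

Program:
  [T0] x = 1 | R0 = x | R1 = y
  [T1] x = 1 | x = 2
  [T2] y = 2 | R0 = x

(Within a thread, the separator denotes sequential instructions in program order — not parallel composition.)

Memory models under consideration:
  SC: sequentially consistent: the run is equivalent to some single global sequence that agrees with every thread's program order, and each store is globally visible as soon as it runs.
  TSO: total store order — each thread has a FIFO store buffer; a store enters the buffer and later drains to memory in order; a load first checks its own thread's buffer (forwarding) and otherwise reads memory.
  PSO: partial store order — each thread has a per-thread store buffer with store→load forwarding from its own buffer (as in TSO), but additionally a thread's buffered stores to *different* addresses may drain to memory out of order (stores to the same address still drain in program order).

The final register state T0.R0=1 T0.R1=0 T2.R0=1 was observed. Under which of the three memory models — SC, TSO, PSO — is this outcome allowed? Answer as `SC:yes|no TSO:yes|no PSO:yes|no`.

outcome vector order: (T0.R0,T0.R1,T2.R0)
SC (9): 1/0/1 1/0/2 1/2/0 1/2/1 1/2/2 2/0/2 2/2/0 2/2/1 2/2/2
TSO (12): 1/0/0 1/0/1 1/0/2 1/2/0 1/2/1 1/2/2 2/0/0 2/0/1 2/0/2 2/2/0 2/2/1 2/2/2
PSO (12): 1/0/0 1/0/1 1/0/2 1/2/0 1/2/1 1/2/2 2/0/0 2/0/1 2/0/2 2/2/0 2/2/1 2/2/2
target 1/0/1 ∈ {SC,TSO,PSO}

SC:yes TSO:yes PSO:yes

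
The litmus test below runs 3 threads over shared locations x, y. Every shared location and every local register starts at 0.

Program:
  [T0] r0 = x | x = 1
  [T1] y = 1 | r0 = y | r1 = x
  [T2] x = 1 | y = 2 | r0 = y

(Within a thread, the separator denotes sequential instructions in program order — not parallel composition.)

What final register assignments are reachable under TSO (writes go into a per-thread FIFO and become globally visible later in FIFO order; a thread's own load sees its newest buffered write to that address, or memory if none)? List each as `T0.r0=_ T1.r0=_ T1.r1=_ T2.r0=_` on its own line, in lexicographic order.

outcome vector order: (T0.r0,T1.r0,T1.r1,T2.r0)
|TSO outcomes| = 10

T0.r0=0 T1.r0=1 T1.r1=0 T2.r0=1
T0.r0=0 T1.r0=1 T1.r1=0 T2.r0=2
T0.r0=0 T1.r0=1 T1.r1=1 T2.r0=1
T0.r0=0 T1.r0=1 T1.r1=1 T2.r0=2
T0.r0=0 T1.r0=2 T1.r1=1 T2.r0=2
T0.r0=1 T1.r0=1 T1.r1=0 T2.r0=1
T0.r0=1 T1.r0=1 T1.r1=0 T2.r0=2
T0.r0=1 T1.r0=1 T1.r1=1 T2.r0=1
T0.r0=1 T1.r0=1 T1.r1=1 T2.r0=2
T0.r0=1 T1.r0=2 T1.r1=1 T2.r0=2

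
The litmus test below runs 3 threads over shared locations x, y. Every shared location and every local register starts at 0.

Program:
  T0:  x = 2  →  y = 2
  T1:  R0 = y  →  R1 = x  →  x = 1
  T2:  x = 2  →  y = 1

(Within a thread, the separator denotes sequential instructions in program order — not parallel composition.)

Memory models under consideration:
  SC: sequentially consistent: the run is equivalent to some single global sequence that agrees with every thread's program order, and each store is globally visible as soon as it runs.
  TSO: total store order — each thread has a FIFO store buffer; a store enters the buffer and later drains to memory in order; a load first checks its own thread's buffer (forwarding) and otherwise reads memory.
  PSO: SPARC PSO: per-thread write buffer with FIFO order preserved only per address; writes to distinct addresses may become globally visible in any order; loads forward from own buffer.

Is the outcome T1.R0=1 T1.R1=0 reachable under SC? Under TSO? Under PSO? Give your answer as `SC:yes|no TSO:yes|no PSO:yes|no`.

SC:no TSO:no PSO:yes

outcome vector order: (T1.R0,T1.R1)
SC (4): 0/0; 0/2; 1/2; 2/2
TSO (4): 0/0; 0/2; 1/2; 2/2
PSO (6): 0/0; 0/2; 1/0; 1/2; 2/0; 2/2
target 1/0 ∈ {PSO}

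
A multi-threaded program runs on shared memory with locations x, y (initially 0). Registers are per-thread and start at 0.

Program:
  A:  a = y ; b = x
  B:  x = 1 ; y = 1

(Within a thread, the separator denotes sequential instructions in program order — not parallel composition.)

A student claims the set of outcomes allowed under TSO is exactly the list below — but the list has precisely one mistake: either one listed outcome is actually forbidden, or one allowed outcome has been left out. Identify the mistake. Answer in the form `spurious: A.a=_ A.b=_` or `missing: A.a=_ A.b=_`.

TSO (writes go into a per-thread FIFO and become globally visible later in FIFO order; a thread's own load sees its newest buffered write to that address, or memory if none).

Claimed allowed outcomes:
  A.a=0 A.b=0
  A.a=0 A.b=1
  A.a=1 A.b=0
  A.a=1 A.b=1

spurious: A.a=1 A.b=0

outcome vector order: (A.a,A.b)
TSO: 3 outcomes — {(0,0), (0,1), (1,1)}
claimed∖TSO = {(1,0)}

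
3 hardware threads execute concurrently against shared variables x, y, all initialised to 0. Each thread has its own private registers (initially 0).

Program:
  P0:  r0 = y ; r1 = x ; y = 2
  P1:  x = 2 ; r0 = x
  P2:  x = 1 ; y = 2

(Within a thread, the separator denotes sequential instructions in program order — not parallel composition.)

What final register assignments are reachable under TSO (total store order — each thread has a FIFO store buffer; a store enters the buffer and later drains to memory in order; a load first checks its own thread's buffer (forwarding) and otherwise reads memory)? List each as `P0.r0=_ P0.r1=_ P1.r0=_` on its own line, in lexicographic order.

outcome vector order: (P0.r0,P0.r1,P1.r0)
|TSO outcomes| = 9

P0.r0=0 P0.r1=0 P1.r0=1
P0.r0=0 P0.r1=0 P1.r0=2
P0.r0=0 P0.r1=1 P1.r0=1
P0.r0=0 P0.r1=1 P1.r0=2
P0.r0=0 P0.r1=2 P1.r0=1
P0.r0=0 P0.r1=2 P1.r0=2
P0.r0=2 P0.r1=1 P1.r0=1
P0.r0=2 P0.r1=1 P1.r0=2
P0.r0=2 P0.r1=2 P1.r0=2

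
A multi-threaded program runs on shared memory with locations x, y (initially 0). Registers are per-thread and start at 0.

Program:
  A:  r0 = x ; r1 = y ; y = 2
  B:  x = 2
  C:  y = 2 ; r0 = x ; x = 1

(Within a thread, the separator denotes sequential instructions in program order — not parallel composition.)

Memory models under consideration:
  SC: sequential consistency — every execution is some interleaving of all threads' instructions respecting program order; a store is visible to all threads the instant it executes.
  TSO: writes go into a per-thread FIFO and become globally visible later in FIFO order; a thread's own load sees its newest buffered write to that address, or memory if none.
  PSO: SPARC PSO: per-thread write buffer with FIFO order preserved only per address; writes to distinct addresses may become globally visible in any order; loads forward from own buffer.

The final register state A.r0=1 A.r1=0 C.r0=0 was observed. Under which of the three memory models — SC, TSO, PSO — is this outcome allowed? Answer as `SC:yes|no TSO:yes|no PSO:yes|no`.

SC:no TSO:no PSO:yes

outcome vector order: (A.r0,A.r1,C.r0)
[SC] allowed = {<0 0 0>; <0 0 2>; <0 2 0>; <0 2 2>; <1 2 0>; <1 2 2>; <2 0 2>; <2 2 0>; <2 2 2>}
[TSO] allowed = {<0 0 0>; <0 0 2>; <0 2 0>; <0 2 2>; <1 2 0>; <1 2 2>; <2 0 0>; <2 0 2>; <2 2 0>; <2 2 2>}
[PSO] allowed = {<0 0 0>; <0 0 2>; <0 2 0>; <0 2 2>; <1 0 0>; <1 0 2>; <1 2 0>; <1 2 2>; <2 0 0>; <2 0 2>; <2 2 0>; <2 2 2>}
target <1 0 0> ∈ {PSO}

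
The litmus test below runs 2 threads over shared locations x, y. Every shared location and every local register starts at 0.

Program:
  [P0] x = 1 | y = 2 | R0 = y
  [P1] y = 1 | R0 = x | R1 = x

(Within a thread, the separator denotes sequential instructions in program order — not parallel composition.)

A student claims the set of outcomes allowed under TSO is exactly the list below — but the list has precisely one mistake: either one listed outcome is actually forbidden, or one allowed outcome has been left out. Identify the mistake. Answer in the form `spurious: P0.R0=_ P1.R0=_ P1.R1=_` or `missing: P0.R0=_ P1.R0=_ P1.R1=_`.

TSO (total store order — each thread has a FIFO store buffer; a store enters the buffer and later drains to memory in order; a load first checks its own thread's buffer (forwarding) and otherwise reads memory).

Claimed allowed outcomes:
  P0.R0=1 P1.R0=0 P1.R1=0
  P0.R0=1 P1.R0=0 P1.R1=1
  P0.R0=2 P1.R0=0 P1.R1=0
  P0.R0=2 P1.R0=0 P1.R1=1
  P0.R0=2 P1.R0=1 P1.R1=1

missing: P0.R0=1 P1.R0=1 P1.R1=1

outcome vector order: (P0.R0,P1.R0,P1.R1)
TSO: 6 outcomes — {(1,0,0); (1,0,1); (1,1,1); (2,0,0); (2,0,1); (2,1,1)}
TSO∖claimed = {(1,1,1)}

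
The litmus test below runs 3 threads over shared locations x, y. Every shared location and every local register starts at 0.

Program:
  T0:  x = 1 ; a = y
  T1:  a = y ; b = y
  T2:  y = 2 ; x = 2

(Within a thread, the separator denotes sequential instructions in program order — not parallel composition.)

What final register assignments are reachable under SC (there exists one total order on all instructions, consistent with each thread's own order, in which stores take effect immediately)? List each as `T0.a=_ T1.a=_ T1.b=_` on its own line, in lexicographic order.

outcome vector order: (T0.a,T1.a,T1.b)
|SC outcomes| = 6

T0.a=0 T1.a=0 T1.b=0
T0.a=0 T1.a=0 T1.b=2
T0.a=0 T1.a=2 T1.b=2
T0.a=2 T1.a=0 T1.b=0
T0.a=2 T1.a=0 T1.b=2
T0.a=2 T1.a=2 T1.b=2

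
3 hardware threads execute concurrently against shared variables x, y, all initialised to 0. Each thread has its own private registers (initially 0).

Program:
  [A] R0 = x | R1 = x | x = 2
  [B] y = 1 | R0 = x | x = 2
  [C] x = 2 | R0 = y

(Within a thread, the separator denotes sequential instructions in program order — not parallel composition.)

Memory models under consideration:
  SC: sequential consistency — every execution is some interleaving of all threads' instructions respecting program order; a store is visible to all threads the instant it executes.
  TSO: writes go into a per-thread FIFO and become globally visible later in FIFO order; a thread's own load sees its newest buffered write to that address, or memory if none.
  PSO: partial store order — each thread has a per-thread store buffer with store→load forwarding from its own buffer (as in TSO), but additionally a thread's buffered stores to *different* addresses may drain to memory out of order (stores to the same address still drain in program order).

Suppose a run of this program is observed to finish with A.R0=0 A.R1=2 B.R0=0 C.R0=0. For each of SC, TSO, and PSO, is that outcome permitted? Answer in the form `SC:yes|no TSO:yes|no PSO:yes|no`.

outcome vector order: (A.R0,A.R1,B.R0,C.R0)
SC (9): 0/0/0/1, 0/0/2/0, 0/0/2/1, 0/2/0/1, 0/2/2/0, 0/2/2/1, 2/2/0/1, 2/2/2/0, 2/2/2/1
TSO (12): 0/0/0/0, 0/0/0/1, 0/0/2/0, 0/0/2/1, 0/2/0/0, 0/2/0/1, 0/2/2/0, 0/2/2/1, 2/2/0/0, 2/2/0/1, 2/2/2/0, 2/2/2/1
PSO (12): 0/0/0/0, 0/0/0/1, 0/0/2/0, 0/0/2/1, 0/2/0/0, 0/2/0/1, 0/2/2/0, 0/2/2/1, 2/2/0/0, 2/2/0/1, 2/2/2/0, 2/2/2/1
target 0/2/0/0 ∈ {TSO,PSO}

SC:no TSO:yes PSO:yes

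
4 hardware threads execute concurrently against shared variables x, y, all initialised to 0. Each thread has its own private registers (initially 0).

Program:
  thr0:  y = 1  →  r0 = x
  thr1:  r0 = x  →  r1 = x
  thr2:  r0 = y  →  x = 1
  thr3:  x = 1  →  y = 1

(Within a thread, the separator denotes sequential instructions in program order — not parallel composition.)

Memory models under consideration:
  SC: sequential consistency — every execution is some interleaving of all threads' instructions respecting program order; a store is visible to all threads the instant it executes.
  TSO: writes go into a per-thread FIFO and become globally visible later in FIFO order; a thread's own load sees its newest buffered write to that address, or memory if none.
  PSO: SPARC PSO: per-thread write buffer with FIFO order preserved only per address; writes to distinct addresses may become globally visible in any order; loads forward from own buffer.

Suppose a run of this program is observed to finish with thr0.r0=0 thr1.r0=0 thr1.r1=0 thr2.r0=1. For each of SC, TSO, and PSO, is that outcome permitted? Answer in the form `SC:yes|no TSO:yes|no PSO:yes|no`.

outcome vector order: (thr0.r0,thr1.r0,thr1.r1,thr2.r0)
SC: 12 outcomes — {0000, 0001, 0010, 0011, 0110, 0111, 1000, 1001, 1010, 1011, 1110, 1111}
TSO: 12 outcomes — {0000, 0001, 0010, 0011, 0110, 0111, 1000, 1001, 1010, 1011, 1110, 1111}
PSO: 12 outcomes — {0000, 0001, 0010, 0011, 0110, 0111, 1000, 1001, 1010, 1011, 1110, 1111}
target 0001 ∈ {SC,TSO,PSO}

SC:yes TSO:yes PSO:yes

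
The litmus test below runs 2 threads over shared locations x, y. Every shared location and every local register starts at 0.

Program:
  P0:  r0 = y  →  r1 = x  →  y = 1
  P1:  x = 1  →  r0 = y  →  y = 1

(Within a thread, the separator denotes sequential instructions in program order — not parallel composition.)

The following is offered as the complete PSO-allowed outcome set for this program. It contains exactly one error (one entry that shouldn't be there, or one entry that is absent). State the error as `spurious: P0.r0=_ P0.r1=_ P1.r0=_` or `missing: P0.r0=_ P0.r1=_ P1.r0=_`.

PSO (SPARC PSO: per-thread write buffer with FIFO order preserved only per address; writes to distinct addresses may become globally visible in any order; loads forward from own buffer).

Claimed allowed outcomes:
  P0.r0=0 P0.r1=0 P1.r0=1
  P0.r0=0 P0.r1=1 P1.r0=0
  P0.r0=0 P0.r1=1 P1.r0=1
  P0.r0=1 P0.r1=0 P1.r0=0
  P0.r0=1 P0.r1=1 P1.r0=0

missing: P0.r0=0 P0.r1=0 P1.r0=0

outcome vector order: (P0.r0,P0.r1,P1.r0)
PSO (6): 0/0/0; 0/0/1; 0/1/0; 0/1/1; 1/0/0; 1/1/0
PSO∖claimed = {0/0/0}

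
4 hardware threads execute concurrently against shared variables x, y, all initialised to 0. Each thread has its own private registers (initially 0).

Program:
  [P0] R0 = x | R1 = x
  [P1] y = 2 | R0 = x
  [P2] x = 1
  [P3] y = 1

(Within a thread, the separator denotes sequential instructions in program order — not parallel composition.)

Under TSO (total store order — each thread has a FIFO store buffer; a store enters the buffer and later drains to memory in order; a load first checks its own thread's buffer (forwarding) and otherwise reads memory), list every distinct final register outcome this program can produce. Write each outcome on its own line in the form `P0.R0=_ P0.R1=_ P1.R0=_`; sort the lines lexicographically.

outcome vector order: (P0.R0,P0.R1,P1.R0)
|TSO outcomes| = 6

P0.R0=0 P0.R1=0 P1.R0=0
P0.R0=0 P0.R1=0 P1.R0=1
P0.R0=0 P0.R1=1 P1.R0=0
P0.R0=0 P0.R1=1 P1.R0=1
P0.R0=1 P0.R1=1 P1.R0=0
P0.R0=1 P0.R1=1 P1.R0=1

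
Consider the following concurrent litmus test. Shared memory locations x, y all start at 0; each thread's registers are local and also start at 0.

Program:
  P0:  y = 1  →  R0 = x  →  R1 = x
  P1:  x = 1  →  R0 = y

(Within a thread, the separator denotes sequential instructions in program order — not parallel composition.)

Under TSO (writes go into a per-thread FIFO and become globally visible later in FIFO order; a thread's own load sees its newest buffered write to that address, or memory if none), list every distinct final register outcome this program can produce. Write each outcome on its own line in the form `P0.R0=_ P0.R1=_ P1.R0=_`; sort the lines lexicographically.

P0.R0=0 P0.R1=0 P1.R0=0
P0.R0=0 P0.R1=0 P1.R0=1
P0.R0=0 P0.R1=1 P1.R0=0
P0.R0=0 P0.R1=1 P1.R0=1
P0.R0=1 P0.R1=1 P1.R0=0
P0.R0=1 P0.R1=1 P1.R0=1

outcome vector order: (P0.R0,P0.R1,P1.R0)
|TSO outcomes| = 6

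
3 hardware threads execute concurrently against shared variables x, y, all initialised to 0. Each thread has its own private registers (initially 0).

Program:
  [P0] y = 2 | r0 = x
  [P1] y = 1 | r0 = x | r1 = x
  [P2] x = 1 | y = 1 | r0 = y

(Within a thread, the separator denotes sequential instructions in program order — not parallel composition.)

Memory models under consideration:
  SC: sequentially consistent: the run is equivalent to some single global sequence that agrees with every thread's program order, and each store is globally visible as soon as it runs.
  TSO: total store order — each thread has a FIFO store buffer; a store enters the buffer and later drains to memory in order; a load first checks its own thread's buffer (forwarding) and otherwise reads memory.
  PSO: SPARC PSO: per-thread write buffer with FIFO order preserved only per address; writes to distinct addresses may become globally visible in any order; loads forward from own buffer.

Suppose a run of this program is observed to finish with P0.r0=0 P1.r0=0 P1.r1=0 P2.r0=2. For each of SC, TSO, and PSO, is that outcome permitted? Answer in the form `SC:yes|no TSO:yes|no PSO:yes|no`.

outcome vector order: (P0.r0,P1.r0,P1.r1,P2.r0)
under SC → <0 0 0 1> <0 0 1 1> <0 1 1 1> <1 0 0 1> <1 0 0 2> <1 0 1 1> <1 0 1 2> <1 1 1 1> <1 1 1 2>
under TSO → <0 0 0 1> <0 0 0 2> <0 0 1 1> <0 0 1 2> <0 1 1 1> <0 1 1 2> <1 0 0 1> <1 0 0 2> <1 0 1 1> <1 0 1 2> <1 1 1 1> <1 1 1 2>
under PSO → <0 0 0 1> <0 0 0 2> <0 0 1 1> <0 0 1 2> <0 1 1 1> <0 1 1 2> <1 0 0 1> <1 0 0 2> <1 0 1 1> <1 0 1 2> <1 1 1 1> <1 1 1 2>
target <0 0 0 2> ∈ {TSO,PSO}

SC:no TSO:yes PSO:yes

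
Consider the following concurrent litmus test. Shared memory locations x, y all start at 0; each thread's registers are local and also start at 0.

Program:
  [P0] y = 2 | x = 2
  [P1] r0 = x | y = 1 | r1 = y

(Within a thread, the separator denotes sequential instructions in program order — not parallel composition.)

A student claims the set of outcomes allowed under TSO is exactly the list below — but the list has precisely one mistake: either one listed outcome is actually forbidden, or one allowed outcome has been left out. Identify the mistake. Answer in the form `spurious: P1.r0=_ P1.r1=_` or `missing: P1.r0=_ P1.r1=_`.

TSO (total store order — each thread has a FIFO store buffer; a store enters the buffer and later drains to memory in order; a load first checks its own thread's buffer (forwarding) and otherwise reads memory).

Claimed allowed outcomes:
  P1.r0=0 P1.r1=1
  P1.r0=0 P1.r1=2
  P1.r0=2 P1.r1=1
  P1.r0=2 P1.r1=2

outcome vector order: (P1.r0,P1.r1)
TSO (3): 0/1; 0/2; 2/1
claimed∖TSO = {2/2}

spurious: P1.r0=2 P1.r1=2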